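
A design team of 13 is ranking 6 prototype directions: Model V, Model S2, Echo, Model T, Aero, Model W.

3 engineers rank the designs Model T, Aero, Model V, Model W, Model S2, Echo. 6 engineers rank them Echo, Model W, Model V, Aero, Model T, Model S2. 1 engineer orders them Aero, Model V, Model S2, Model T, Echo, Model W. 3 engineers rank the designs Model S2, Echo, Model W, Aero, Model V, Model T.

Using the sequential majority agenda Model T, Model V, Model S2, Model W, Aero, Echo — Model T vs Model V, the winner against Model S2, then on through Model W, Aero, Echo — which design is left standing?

Round 1: Model T vs Model V — 3–10, Model V advances.
Round 2: Model V vs Model S2 — 10–3, Model V advances.
Round 3: Model V vs Model W — 4–9, Model W advances.
Round 4: Model W vs Aero — 9–4, Model W advances.
Round 5: Model W vs Echo — 3–10, Echo advances.
The agenda winner is Echo.

Echo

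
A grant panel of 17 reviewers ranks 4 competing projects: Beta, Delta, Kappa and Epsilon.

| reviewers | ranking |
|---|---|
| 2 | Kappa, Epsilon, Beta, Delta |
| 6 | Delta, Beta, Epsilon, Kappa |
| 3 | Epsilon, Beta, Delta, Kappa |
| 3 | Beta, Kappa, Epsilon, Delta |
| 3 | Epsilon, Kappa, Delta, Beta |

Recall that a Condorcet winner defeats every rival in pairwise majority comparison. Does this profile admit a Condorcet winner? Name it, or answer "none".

none

Pairwise majorities:
Beta–Delta: Delta 9–8.
Beta–Kappa: Beta 12–5.
Beta vs Epsilon: Beta, 9–8.
Delta vs Kappa: Delta, 9–8.
Delta vs Epsilon: Epsilon, 11–6.
Kappa vs Epsilon: Epsilon, 12–5.
Each project drops at least one matchup (Beta loses to Delta; Delta loses to Epsilon; Kappa loses to Beta; Epsilon loses to Beta); the cycle Beta beats Epsilon beats Delta beats Beta rules out a Condorcet winner.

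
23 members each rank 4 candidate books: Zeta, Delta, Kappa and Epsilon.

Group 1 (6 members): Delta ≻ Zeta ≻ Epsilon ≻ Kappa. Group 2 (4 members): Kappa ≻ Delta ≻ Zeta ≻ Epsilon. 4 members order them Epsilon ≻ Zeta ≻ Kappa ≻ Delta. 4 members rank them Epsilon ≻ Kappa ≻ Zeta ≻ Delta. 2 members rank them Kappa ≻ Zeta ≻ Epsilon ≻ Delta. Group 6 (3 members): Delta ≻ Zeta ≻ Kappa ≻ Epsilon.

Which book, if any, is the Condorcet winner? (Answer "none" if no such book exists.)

none

Check each pair by majority over 23 ballots:
Zeta vs Delta: Delta, 13–10.
Zeta vs Kappa: Zeta wins 13–10.
Zeta vs Epsilon: Zeta wins 15–8.
Delta vs Kappa: Kappa, 14–9.
Delta vs Epsilon: Delta wins 13–10.
Kappa–Epsilon: Epsilon 14–9.
Each book drops at least one matchup (Zeta loses to Delta; Delta loses to Kappa; Kappa loses to Zeta; Epsilon loses to Zeta); the cycle Zeta beats Kappa beats Delta beats Zeta rules out a Condorcet winner.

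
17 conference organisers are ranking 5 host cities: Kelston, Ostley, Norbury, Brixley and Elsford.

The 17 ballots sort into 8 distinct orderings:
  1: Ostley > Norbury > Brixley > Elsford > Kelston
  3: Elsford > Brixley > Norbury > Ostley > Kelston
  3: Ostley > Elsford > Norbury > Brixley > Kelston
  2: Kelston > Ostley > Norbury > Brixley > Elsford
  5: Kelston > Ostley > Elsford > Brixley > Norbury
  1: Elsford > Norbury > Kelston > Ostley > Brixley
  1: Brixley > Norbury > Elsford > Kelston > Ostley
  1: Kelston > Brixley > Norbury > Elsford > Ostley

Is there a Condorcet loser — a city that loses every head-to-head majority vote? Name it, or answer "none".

Pairwise majorities:
Kelston vs Ostley: Kelston, 10–7.
Kelston vs Norbury: Norbury wins 9–8.
Kelston vs Brixley: 9 to 8, Kelston.
Kelston–Elsford: Elsford 9–8.
Ostley vs Norbury: Ostley wins 11–6.
Ostley vs Brixley: Ostley wins 12–5.
Ostley vs Elsford: Ostley is ranked higher on 1+3+2+5 = 11 ballots, Elsford on 6. Ostley wins 11–6.
Norbury vs Brixley: 7 to 10, Brixley.
Norbury–Elsford: Elsford 12–5.
Brixley vs Elsford: Brixley is ranked higher on 1+2+1+1 = 5 ballots, Elsford on 12. Elsford wins 12–5.
No city is winless: Kelston beats Ostley; Ostley beats Norbury; Norbury beats Kelston; Brixley beats Norbury; Elsford beats Kelston. There is no Condorcet loser.

none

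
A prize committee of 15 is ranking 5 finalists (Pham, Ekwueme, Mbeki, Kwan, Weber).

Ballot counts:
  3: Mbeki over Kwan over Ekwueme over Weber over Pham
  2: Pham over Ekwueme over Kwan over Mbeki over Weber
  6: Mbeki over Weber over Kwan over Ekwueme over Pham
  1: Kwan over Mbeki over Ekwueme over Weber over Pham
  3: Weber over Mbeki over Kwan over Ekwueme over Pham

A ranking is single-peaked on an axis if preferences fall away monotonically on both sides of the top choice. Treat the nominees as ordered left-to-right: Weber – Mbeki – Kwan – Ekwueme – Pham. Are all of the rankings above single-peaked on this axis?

yes

Axis positions: Weber=1, Mbeki=2, Kwan=3, Ekwueme=4, Pham=5.
Group 1 (peak Mbeki at position 2): ranking walks positions 2-3-4-1-5, expanding outward from the peak — single-peaked.
Group 2 (peak Pham at position 5): ranking walks positions 5-4-3-2-1, expanding outward from the peak — single-peaked.
Group 3 (peak Mbeki at position 2): ranking walks positions 2-1-3-4-5, expanding outward from the peak — single-peaked.
Group 4 (peak Kwan at position 3): ranking walks positions 3-2-4-1-5, expanding outward from the peak — single-peaked.
Group 5 (peak Weber at position 1): ranking walks positions 1-2-3-4-5, expanding outward from the peak — single-peaked.
Every ranking is single-peaked on this axis.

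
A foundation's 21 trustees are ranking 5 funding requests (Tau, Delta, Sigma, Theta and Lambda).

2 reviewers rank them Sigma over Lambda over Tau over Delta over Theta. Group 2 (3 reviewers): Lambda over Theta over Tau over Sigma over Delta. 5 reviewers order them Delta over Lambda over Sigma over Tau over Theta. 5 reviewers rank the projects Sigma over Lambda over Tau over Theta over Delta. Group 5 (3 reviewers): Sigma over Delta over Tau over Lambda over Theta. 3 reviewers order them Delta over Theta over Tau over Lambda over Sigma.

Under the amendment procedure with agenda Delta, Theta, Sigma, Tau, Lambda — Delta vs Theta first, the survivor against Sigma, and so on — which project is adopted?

Lambda

Round 1: Delta vs Theta — 13–8, Delta advances.
Round 2: Delta vs Sigma — 8–13, Sigma advances.
Round 3: Sigma vs Tau — 15–6, Sigma advances.
Round 4: Sigma vs Lambda — 10–11, Lambda advances.
The agenda winner is Lambda.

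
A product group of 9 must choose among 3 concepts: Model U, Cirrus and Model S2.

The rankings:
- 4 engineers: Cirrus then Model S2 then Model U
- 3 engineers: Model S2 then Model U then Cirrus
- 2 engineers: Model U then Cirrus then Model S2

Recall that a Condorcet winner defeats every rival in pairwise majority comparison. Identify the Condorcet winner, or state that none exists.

Head-to-head results (9 engineers):
Model U vs Cirrus: Model U, 5–4.
Model U vs Model S2: Model S2 wins 7–2.
Cirrus vs Model S2: Cirrus, 6–3.
Every design loses at least once (Model U loses to Model S2; Cirrus loses to Model U; Model S2 loses to Cirrus). The majority relation contains the cycle Model U → Cirrus → Model S2 → Model U, so there is no Condorcet winner.

none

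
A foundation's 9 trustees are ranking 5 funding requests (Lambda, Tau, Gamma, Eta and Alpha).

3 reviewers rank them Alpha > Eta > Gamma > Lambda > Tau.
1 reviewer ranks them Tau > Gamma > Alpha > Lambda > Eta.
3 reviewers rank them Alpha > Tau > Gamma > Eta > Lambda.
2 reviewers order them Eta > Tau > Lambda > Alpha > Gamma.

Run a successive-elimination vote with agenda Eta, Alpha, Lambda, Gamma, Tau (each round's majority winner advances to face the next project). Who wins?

Alpha

Round 1: Eta vs Alpha — 2–7, Alpha advances.
Round 2: Alpha vs Lambda — 7–2, Alpha advances.
Round 3: Alpha vs Gamma — 8–1, Alpha advances.
Round 4: Alpha vs Tau — 6–3, Alpha advances.
The agenda winner is Alpha.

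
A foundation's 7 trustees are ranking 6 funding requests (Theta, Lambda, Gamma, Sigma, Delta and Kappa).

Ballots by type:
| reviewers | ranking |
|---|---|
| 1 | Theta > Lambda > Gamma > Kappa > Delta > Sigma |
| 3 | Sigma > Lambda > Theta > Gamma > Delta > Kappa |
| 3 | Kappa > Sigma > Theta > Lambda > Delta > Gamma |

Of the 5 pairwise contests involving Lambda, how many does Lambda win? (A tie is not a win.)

Lambda against each rival (7 reviewers):
Lambda vs Theta: Theta wins 4–3.
Lambda vs Gamma: 1+3+3 = 7 for Lambda, 0 for Gamma — Lambda by 7–0.
Lambda–Sigma: Sigma 6–1.
Lambda vs Delta: Lambda, 7–0.
Lambda vs Kappa: Lambda wins 4–3.
Lambda beats Gamma, Delta, Kappa; loses to Theta, Sigma — 3 pairwise wins.

3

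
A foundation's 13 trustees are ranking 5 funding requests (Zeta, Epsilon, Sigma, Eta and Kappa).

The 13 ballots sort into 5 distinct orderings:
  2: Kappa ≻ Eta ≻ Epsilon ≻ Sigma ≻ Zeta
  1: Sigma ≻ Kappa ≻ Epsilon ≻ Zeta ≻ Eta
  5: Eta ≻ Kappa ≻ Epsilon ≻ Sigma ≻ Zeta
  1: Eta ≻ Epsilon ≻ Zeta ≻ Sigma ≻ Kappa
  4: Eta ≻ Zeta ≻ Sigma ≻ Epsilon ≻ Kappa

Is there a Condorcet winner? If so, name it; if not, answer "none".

Eta

Pairwise majorities:
Zeta vs Epsilon: Epsilon wins 9–4.
Zeta vs Sigma: Sigma, 8–5.
Zeta vs Eta: Eta, 12–1.
Zeta vs Kappa: Kappa, 8–5.
Epsilon–Sigma: Epsilon 8–5.
Epsilon vs Eta: Eta, 12–1.
Epsilon vs Kappa: Kappa, 8–5.
Sigma vs Eta: Eta, 12–1.
Sigma vs Kappa: Kappa wins 7–6.
Eta vs Kappa: Eta wins 10–3.
Eta wins every pairwise contest, so Eta is the Condorcet winner.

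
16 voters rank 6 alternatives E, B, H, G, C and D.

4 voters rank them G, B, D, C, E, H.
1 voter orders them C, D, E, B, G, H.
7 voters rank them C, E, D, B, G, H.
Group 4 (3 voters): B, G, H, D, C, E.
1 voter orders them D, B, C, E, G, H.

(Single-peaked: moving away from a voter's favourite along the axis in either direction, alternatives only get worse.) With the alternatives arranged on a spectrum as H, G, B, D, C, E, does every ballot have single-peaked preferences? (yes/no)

Axis positions: H=1, G=2, B=3, D=4, C=5, E=6.
Group 1 (peak G at position 2): ranking walks positions 2-3-4-5-6-1, expanding outward from the peak — single-peaked.
Group 2 (peak C at position 5): ranking walks positions 5-4-6-3-2-1, expanding outward from the peak — single-peaked.
Group 3 (peak C at position 5): ranking walks positions 5-6-4-3-2-1, expanding outward from the peak — single-peaked.
Group 4 (peak B at position 3): ranking walks positions 3-2-1-4-5-6, expanding outward from the peak — single-peaked.
Group 5 (peak D at position 4): ranking walks positions 4-3-5-6-2-1, expanding outward from the peak — single-peaked.
Every ranking is single-peaked on this axis.

yes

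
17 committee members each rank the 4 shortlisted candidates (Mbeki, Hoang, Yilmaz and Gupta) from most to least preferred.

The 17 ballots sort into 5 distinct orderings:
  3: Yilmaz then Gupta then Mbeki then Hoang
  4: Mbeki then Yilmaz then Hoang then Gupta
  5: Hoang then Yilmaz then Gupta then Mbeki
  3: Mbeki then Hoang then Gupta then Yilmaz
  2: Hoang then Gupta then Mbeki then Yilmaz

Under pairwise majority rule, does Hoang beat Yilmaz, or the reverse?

Ballots ranking Hoang above Yilmaz: 5 + 3 + 2 = 10.
Ballots ranking Yilmaz above Hoang: 17 − 10 = 7.
Hoang wins the head-to-head 10–7.

Hoang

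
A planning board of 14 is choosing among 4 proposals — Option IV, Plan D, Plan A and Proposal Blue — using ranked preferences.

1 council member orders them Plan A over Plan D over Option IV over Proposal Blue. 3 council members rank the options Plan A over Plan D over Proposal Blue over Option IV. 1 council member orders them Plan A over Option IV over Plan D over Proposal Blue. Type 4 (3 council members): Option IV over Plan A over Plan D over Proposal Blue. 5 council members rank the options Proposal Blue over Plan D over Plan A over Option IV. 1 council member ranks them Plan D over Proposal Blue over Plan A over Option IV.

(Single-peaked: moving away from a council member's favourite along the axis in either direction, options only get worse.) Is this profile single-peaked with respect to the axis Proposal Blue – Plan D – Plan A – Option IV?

Axis positions: Proposal Blue=1, Plan D=2, Plan A=3, Option IV=4.
Type 1 (peak Plan A at position 3): ranking walks positions 3-2-4-1, expanding outward from the peak — single-peaked.
Type 2 (peak Plan A at position 3): ranking walks positions 3-2-1-4, expanding outward from the peak — single-peaked.
Type 3 (peak Plan A at position 3): ranking walks positions 3-4-2-1, expanding outward from the peak — single-peaked.
Type 4 (peak Option IV at position 4): ranking walks positions 4-3-2-1, expanding outward from the peak — single-peaked.
Type 5 (peak Proposal Blue at position 1): ranking walks positions 1-2-3-4, expanding outward from the peak — single-peaked.
Type 6 (peak Plan D at position 2): ranking walks positions 2-1-3-4, expanding outward from the peak — single-peaked.
Every ranking is single-peaked on this axis.

yes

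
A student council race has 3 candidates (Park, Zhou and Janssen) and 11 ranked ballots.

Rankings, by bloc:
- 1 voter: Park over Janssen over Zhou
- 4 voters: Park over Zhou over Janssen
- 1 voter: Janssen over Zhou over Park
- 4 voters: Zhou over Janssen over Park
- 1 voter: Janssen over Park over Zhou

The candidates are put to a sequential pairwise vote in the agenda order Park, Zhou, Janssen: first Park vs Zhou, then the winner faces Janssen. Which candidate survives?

Round 1: Park vs Zhou — 6–5, Park advances.
Round 2: Park vs Janssen — 5–6, Janssen advances.
The agenda winner is Janssen.

Janssen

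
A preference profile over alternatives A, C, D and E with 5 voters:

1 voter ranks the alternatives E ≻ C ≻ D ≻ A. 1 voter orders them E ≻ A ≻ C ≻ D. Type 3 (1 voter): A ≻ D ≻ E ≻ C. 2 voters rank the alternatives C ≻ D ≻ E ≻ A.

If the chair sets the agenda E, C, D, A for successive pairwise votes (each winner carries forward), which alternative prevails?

Round 1: E vs C — 3–2, E advances.
Round 2: E vs D — 2–3, D advances.
Round 3: D vs A — 3–2, D advances.
D survives the agenda.

D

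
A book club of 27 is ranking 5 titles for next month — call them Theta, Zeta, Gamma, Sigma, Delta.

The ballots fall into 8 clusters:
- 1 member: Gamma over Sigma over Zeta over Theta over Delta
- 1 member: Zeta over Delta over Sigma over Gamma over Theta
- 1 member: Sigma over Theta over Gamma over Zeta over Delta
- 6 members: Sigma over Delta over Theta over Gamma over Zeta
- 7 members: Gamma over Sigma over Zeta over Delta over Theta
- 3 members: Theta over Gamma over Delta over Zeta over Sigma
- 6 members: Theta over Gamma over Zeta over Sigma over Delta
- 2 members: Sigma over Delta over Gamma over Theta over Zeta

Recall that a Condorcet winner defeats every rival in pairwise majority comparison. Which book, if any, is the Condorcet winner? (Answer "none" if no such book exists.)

none

Head-to-head results (27 members):
Theta vs Zeta: 18 to 9, Theta.
Theta vs Gamma: Theta is ranked higher on 1+6+3+6 = 16 ballots, Gamma on 11. Theta wins 16–11.
Theta vs Sigma: 3+6 = 9 for Theta, 18 for Sigma — Sigma by 18–9.
Theta vs Delta: 11 to 16, Delta.
Zeta vs Gamma: Zeta preferred on 1 ballot; Gamma wins 26–1.
Zeta vs Sigma: 10 to 17, Sigma.
Zeta vs Delta: 16 to 11, Zeta.
Gamma vs Sigma: Gamma preferred on 1+7+3+6 = 17 ballots; Gamma wins 17–10.
Gamma vs Delta: 1+1+7+3+6 = 18 for Gamma, 9 for Delta — Gamma by 18–9.
Sigma vs Delta: 1+1+6+7+6+2 = 23 for Sigma, 4 for Delta — Sigma by 23–4.
Each book drops at least one matchup (Theta loses to Sigma; Zeta loses to Theta; Gamma loses to Theta; Sigma loses to Gamma; Delta loses to Zeta); the cycle Theta → Zeta → Delta → Theta rules out a Condorcet winner.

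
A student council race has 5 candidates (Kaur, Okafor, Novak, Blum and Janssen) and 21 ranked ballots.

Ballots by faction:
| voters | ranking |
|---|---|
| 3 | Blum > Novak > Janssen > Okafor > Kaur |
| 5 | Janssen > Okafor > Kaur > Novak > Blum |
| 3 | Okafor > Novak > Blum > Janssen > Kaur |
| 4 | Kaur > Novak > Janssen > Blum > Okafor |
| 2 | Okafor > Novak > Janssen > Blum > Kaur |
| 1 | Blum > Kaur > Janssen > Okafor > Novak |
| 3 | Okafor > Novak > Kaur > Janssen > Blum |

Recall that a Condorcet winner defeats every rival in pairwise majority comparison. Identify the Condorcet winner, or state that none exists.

Pairwise majorities:
Kaur–Okafor: Okafor 16–5.
Kaur–Novak: Novak 11–10.
Kaur vs Blum: Kaur wins 12–9.
Kaur vs Janssen: Janssen, 13–8.
Okafor vs Novak: Okafor wins 14–7.
Okafor–Blum: Okafor 13–8.
Okafor vs Janssen: Janssen, 13–8.
Novak vs Blum: Novak, 17–4.
Novak vs Janssen: Novak, 15–6.
Blum vs Janssen: Janssen wins 14–7.
No candidate is unbeaten: Kaur loses to Okafor; Okafor loses to Janssen; Novak loses to Okafor; Blum loses to Kaur; Janssen loses to Novak. In particular Okafor beats Novak beats Janssen beats Okafor is a majority cycle — no Condorcet winner exists.

none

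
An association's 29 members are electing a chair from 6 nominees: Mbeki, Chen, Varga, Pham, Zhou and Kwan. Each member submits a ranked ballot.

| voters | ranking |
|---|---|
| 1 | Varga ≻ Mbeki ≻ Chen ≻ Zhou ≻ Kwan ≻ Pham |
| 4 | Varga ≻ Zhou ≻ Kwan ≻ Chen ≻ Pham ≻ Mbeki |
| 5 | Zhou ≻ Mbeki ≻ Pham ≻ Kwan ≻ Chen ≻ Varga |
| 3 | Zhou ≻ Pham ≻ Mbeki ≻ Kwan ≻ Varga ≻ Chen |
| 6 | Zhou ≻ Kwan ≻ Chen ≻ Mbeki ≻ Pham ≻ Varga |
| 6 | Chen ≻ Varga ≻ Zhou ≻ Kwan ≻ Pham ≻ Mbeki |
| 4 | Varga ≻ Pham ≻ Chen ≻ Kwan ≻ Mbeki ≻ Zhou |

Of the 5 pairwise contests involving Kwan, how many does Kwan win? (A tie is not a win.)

Kwan against each rival (29 voters):
Kwan vs Mbeki: Kwan is ranked higher on 4+6+6+4 = 20 ballots, Mbeki on 9. Kwan wins 20–9.
Kwan vs Chen: Kwan, 18–11.
Kwan vs Varga: Kwan is ranked higher on 5+3+6 = 14 ballots, Varga on 15. Varga wins 15–14.
Kwan vs Pham: Kwan, 17–12.
Kwan vs Zhou: Kwan is ranked higher on 4 ballots, Zhou on 25. Zhou wins 25–4.
Kwan beats Mbeki, Chen, Pham; loses to Varga, Zhou — 3 pairwise wins.

3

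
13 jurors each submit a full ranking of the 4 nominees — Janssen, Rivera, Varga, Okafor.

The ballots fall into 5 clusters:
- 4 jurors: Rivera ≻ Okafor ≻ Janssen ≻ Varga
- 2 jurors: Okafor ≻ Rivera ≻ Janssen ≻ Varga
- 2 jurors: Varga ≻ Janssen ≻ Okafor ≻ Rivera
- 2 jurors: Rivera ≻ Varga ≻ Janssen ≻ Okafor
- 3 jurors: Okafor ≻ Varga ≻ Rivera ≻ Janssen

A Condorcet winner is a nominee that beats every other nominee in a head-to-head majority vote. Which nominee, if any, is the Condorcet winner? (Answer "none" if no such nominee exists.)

Okafor

Check each pair by majority over 13 ballots:
Janssen vs Rivera: 2 to 11, Rivera.
Janssen vs Varga: Varga, 7–6.
Janssen vs Okafor: 2+2 = 4 for Janssen, 9 for Okafor — Okafor by 9–4.
Rivera vs Varga: Rivera wins 8–5.
Rivera vs Okafor: Rivera is ranked higher on 4+2 = 6 ballots, Okafor on 7. Okafor wins 7–6.
Varga vs Okafor: 2+2 = 4 for Varga, 9 for Okafor — Okafor by 9–4.
Okafor defeats every rival head-to-head and is the Condorcet winner.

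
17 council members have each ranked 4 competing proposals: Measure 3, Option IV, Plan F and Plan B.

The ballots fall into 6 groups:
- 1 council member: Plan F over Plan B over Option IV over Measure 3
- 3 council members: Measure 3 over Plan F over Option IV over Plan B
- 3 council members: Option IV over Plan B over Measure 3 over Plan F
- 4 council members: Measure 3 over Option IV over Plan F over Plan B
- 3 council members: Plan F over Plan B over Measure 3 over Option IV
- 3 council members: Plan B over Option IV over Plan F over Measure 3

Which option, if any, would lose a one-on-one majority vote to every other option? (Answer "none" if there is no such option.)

none

Head-to-head results (17 council members):
Measure 3 vs Option IV: Measure 3, 10–7.
Measure 3 vs Plan F: Measure 3 preferred on 3+3+4 = 10 ballots; Measure 3 wins 10–7.
Measure 3 vs Plan B: Plan B wins 10–7.
Option IV vs Plan F: 3+4+3 = 10 for Option IV, 7 for Plan F — Option IV by 10–7.
Option IV vs Plan B: Option IV wins 10–7.
Plan F vs Plan B: 11 to 6, Plan F.
Every option wins at least one matchup (Measure 3 beats Option IV; Option IV beats Plan F; Plan F beats Plan B; Plan B beats Measure 3), so there is no Condorcet loser.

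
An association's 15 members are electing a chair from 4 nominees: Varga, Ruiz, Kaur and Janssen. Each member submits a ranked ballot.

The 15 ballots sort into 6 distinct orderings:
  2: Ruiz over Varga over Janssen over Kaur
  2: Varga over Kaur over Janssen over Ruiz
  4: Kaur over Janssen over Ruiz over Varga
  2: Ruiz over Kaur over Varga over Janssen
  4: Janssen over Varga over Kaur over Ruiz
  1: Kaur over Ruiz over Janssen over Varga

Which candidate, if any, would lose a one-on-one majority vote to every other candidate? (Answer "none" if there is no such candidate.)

none

Pairwise majorities:
Varga vs Ruiz: Ruiz wins 9–6.
Varga vs Kaur: Varga is ranked higher on 2+2+4 = 8 ballots, Kaur on 7. Varga wins 8–7.
Varga–Janssen: Janssen 9–6.
Ruiz–Kaur: Kaur 11–4.
Ruiz vs Janssen: Janssen, 10–5.
Kaur vs Janssen: 2+4+2+1 = 9 for Kaur, 6 for Janssen — Kaur by 9–6.
No candidate is winless: Varga beats Kaur; Ruiz beats Varga; Kaur beats Ruiz; Janssen beats Varga. There is no Condorcet loser.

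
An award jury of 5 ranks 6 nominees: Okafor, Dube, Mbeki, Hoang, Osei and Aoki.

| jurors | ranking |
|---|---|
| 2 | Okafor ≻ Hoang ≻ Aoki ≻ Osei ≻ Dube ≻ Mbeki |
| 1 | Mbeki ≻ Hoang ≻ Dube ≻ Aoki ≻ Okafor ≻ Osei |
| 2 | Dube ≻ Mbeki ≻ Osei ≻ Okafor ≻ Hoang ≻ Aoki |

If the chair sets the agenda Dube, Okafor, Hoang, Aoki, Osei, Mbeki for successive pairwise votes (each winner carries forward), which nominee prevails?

Round 1: Dube vs Okafor — 3–2, Dube advances.
Round 2: Dube vs Hoang — 2–3, Hoang advances.
Round 3: Hoang vs Aoki — 5–0, Hoang advances.
Round 4: Hoang vs Osei — 3–2, Hoang advances.
Round 5: Hoang vs Mbeki — 2–3, Mbeki advances.
The agenda winner is Mbeki.

Mbeki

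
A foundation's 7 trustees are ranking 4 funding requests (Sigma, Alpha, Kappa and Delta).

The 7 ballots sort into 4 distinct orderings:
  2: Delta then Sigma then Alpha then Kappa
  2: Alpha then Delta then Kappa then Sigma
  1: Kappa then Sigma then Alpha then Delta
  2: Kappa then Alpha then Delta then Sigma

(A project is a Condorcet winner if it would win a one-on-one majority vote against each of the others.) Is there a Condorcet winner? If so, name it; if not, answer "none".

Alpha

Check each pair by majority over 7 ballots:
Sigma–Alpha: Alpha 4–3.
Sigma–Kappa: Kappa 5–2.
Sigma vs Delta: Delta wins 6–1.
Alpha vs Kappa: Alpha, 4–3.
Alpha–Delta: Alpha 5–2.
Kappa–Delta: Delta 4–3.
Alpha defeats every rival head-to-head and is the Condorcet winner.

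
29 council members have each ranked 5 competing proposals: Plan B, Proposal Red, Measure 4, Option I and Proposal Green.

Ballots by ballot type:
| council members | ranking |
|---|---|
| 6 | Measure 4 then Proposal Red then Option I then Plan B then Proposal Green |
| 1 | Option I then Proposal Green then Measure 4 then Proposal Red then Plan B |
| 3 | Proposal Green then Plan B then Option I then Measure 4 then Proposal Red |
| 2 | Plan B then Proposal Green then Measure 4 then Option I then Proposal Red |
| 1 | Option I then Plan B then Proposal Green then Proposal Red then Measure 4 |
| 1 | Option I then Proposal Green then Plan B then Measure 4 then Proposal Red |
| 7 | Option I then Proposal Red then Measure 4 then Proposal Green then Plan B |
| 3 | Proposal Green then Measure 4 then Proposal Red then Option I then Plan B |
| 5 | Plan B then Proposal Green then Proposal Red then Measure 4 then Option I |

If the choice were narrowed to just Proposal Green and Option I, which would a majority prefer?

Ballots ranking Proposal Green above Option I: 3 + 2 + 3 + 5 = 13.
Ballots ranking Option I above Proposal Green: 29 − 13 = 16.
Option I wins the head-to-head 16–13.

Option I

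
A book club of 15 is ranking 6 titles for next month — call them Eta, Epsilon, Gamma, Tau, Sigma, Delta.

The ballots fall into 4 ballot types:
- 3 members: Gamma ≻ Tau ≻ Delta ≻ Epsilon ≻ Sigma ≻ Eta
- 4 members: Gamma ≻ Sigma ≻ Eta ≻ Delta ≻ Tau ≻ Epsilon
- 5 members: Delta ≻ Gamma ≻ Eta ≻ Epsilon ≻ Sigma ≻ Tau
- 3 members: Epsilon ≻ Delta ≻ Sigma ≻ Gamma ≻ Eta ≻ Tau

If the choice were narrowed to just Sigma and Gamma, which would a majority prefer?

Ballots ranking Sigma above Gamma: 3.
Ballots ranking Gamma above Sigma: 15 − 3 = 12.
Gamma wins the head-to-head 12–3.

Gamma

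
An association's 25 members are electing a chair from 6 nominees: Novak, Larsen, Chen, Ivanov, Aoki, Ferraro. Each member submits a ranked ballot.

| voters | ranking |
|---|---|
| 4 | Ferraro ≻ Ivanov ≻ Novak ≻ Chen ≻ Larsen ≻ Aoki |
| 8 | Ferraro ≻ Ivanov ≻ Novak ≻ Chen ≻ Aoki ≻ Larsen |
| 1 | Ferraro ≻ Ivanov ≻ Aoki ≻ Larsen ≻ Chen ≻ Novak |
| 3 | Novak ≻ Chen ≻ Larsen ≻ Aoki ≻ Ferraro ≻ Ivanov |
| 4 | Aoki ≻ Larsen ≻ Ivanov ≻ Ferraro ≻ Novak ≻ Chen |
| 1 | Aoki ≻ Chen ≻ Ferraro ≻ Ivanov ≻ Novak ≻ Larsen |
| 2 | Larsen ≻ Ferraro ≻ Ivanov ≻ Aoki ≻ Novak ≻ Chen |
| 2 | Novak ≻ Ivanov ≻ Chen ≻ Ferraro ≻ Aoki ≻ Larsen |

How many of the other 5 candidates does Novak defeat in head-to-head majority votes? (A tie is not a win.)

Novak against each rival (25 voters):
Novak vs Larsen: Novak preferred on 4+8+3+1+2 = 18 ballots; Novak wins 18–7.
Novak vs Chen: Novak wins 23–2.
Novak vs Ivanov: Novak preferred on 3+2 = 5 ballots; Ivanov wins 20–5.
Novak vs Aoki: Novak is ranked higher on 4+8+3+2 = 17 ballots, Aoki on 8. Novak wins 17–8.
Novak vs Ferraro: Ferraro wins 20–5.
Novak beats Larsen, Chen, Aoki; loses to Ivanov, Ferraro — 3 pairwise wins.

3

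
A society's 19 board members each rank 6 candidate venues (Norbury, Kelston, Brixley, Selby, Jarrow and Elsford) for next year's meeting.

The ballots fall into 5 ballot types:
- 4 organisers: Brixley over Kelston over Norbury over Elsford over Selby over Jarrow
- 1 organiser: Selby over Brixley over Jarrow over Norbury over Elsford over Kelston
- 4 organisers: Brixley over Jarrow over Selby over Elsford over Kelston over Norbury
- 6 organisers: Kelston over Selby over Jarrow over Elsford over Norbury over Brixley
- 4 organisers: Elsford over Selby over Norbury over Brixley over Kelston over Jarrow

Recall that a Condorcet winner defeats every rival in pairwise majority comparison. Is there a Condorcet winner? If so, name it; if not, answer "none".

Check each pair by majority over 19 ballots:
Norbury vs Kelston: Kelston, 14–5.
Norbury vs Brixley: Norbury, 10–9.
Norbury–Selby: Selby 15–4.
Norbury–Jarrow: Jarrow 11–8.
Norbury vs Elsford: Elsford, 14–5.
Kelston–Brixley: Brixley 13–6.
Kelston vs Selby: Kelston wins 10–9.
Kelston vs Jarrow: Kelston, 14–5.
Kelston vs Elsford: Kelston, 10–9.
Brixley–Selby: Selby 11–8.
Brixley–Jarrow: Brixley 13–6.
Brixley vs Elsford: Elsford wins 10–9.
Selby vs Jarrow: Selby, 15–4.
Selby–Elsford: Selby 11–8.
Jarrow vs Elsford: Jarrow, 11–8.
Each city drops at least one matchup (Norbury loses to Kelston; Kelston loses to Brixley; Brixley loses to Norbury; Selby loses to Kelston; Jarrow loses to Kelston; Elsford loses to Kelston); the cycle Norbury → Brixley → Kelston → Norbury rules out a Condorcet winner.

none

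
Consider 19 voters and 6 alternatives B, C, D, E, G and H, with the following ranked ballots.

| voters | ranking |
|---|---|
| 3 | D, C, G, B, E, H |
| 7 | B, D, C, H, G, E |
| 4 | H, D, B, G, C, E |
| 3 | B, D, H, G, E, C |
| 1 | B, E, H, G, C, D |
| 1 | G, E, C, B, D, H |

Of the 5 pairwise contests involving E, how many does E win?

E against each rival (19 voters):
E vs B: B wins 18–1.
E vs C: C, 14–5.
E vs D: 2 to 17, D.
E–G: G 18–1.
E vs H: 5 to 14, H.
E beats no one; loses to B, C, D, G, H — 0 pairwise wins.

0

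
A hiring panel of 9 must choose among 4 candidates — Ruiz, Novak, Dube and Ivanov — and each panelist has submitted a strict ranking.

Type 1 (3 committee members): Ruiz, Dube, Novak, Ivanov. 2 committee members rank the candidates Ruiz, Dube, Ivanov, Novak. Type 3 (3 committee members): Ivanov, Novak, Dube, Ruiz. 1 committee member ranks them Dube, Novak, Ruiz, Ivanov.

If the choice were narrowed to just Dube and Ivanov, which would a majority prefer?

Ballots ranking Dube above Ivanov: 3 + 2 + 1 = 6.
Ballots ranking Ivanov above Dube: 9 − 6 = 3.
Dube wins the head-to-head 6–3.

Dube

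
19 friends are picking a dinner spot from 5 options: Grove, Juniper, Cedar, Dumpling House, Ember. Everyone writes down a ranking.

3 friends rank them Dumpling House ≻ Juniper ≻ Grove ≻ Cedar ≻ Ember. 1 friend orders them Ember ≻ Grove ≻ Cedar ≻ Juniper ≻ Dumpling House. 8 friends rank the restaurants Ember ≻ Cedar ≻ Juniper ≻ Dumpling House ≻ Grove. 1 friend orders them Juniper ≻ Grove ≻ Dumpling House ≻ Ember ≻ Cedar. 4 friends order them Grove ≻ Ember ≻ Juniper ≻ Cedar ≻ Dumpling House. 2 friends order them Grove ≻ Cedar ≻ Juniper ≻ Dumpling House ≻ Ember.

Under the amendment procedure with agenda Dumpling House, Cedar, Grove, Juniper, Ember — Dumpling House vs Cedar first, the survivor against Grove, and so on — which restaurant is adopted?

Ember

Round 1: Dumpling House vs Cedar — 4–15, Cedar advances.
Round 2: Cedar vs Grove — 8–11, Grove advances.
Round 3: Grove vs Juniper — 7–12, Juniper advances.
Round 4: Juniper vs Ember — 6–13, Ember advances.
Ember survives the agenda.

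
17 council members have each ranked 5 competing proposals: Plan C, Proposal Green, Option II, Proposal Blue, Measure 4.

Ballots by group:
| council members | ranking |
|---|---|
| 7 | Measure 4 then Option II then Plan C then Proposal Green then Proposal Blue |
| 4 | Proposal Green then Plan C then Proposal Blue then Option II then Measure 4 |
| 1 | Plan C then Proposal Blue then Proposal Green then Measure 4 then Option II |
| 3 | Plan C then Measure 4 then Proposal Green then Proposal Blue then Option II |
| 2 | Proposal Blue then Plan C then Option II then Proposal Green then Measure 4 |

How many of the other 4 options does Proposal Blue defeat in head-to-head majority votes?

1

Proposal Blue against each rival (17 council members):
Proposal Blue–Plan C: Plan C 15–2.
Proposal Blue vs Proposal Green: Proposal Blue preferred on 1+2 = 3 ballots; Proposal Green wins 14–3.
Proposal Blue vs Option II: Proposal Blue preferred on 4+1+3+2 = 10 ballots; Proposal Blue wins 10–7.
Proposal Blue–Measure 4: Measure 4 10–7.
Proposal Blue beats Option II; loses to Plan C, Proposal Green, Measure 4 — 1 pairwise win.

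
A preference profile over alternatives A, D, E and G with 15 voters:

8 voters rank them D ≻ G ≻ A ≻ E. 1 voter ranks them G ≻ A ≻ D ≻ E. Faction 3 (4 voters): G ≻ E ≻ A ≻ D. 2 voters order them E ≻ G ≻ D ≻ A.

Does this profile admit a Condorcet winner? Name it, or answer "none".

D

Pairwise majorities:
A–D: D 10–5.
A–E: A 9–6.
A–G: G 15–0.
D vs E: D, 9–6.
D–G: D 8–7.
E vs G: G wins 13–2.
D wins every pairwise contest, so D is the Condorcet winner.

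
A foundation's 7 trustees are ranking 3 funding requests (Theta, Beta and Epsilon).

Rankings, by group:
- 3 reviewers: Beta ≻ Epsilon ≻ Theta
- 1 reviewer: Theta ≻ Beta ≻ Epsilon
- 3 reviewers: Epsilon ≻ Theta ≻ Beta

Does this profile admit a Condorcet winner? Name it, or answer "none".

Check each pair by majority over 7 ballots:
Theta–Beta: Theta 4–3.
Theta–Epsilon: Epsilon 6–1.
Beta vs Epsilon: Beta, 4–3.
No project is unbeaten: Theta loses to Epsilon; Beta loses to Theta; Epsilon loses to Beta. In particular Theta → Beta → Epsilon → Theta is a majority cycle — no Condorcet winner exists.

none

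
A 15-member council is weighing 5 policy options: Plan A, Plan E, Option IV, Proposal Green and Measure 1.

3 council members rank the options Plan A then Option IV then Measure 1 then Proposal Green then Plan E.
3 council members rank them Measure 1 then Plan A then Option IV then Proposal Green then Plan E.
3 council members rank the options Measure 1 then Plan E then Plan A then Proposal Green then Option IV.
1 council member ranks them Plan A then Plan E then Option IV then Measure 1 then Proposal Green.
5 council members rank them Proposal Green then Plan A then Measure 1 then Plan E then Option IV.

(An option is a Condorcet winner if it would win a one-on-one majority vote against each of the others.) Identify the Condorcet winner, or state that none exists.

Head-to-head results (15 council members):
Plan A vs Plan E: Plan A wins 12–3.
Plan A vs Option IV: Plan A preferred on 3+3+3+1+5 = 15 ballots; Plan A wins 15–0.
Plan A vs Proposal Green: Plan A preferred on 3+3+3+1 = 10 ballots; Plan A wins 10–5.
Plan A vs Measure 1: Plan A preferred on 3+1+5 = 9 ballots; Plan A wins 9–6.
Plan E vs Option IV: Plan E wins 9–6.
Plan E vs Proposal Green: Plan E is ranked higher on 3+1 = 4 ballots, Proposal Green on 11. Proposal Green wins 11–4.
Plan E vs Measure 1: Measure 1 wins 14–1.
Option IV–Proposal Green: Proposal Green 8–7.
Option IV vs Measure 1: 4 to 11, Measure 1.
Proposal Green vs Measure 1: 5 to 10, Measure 1.
Plan A wins every pairwise contest, so Plan A is the Condorcet winner.

Plan A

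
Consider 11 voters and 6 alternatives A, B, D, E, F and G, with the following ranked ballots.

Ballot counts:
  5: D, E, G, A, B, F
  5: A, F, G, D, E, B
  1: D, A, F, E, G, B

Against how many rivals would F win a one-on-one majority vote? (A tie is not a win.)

3

F against each rival (11 voters):
F–A: A 11–0.
F vs B: F, 6–5.
F vs D: 5 for F, 6 for D — D by 6–5.
F vs E: 5+1 = 6 for F, 5 for E — F by 6–5.
F vs G: 5+1 = 6 for F, 5 for G — F by 6–5.
F beats B, E, G; loses to A, D — 3 pairwise wins.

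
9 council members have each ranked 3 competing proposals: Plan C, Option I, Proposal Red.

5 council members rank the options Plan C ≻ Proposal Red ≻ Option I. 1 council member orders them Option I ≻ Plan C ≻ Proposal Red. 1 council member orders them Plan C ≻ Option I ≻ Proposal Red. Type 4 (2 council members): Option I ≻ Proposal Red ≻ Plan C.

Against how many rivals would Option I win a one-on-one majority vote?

Option I against each rival (9 council members):
Option I vs Plan C: 1+2 = 3 for Option I, 6 for Plan C — Plan C by 6–3.
Option I vs Proposal Red: Proposal Red, 5–4.
Option I beats no one; loses to Plan C, Proposal Red — 0 pairwise wins.

0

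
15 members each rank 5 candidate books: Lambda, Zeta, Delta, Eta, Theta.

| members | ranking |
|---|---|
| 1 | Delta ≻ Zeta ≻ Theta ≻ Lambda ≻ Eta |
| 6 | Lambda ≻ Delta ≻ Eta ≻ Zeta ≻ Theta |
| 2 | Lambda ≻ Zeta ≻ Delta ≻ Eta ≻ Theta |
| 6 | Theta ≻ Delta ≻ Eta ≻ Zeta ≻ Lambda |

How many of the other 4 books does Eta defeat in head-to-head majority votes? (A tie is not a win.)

Eta against each rival (15 members):
Eta–Lambda: Lambda 9–6.
Eta vs Zeta: Eta wins 12–3.
Eta–Delta: Delta 15–0.
Eta vs Theta: Eta wins 8–7.
Eta beats Zeta, Theta; loses to Lambda, Delta — 2 pairwise wins.

2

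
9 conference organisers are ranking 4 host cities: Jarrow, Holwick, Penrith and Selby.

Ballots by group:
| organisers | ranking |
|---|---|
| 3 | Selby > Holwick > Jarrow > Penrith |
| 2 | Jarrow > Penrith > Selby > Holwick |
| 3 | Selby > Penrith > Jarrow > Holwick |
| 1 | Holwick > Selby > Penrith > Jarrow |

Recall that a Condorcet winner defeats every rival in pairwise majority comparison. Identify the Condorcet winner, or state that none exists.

Selby

Check each pair by majority over 9 ballots:
Jarrow vs Holwick: Jarrow wins 5–4.
Jarrow vs Penrith: Jarrow wins 5–4.
Jarrow–Selby: Selby 7–2.
Holwick–Penrith: Penrith 5–4.
Holwick–Selby: Selby 8–1.
Penrith vs Selby: Selby wins 7–2.
Selby defeats every rival head-to-head and is the Condorcet winner.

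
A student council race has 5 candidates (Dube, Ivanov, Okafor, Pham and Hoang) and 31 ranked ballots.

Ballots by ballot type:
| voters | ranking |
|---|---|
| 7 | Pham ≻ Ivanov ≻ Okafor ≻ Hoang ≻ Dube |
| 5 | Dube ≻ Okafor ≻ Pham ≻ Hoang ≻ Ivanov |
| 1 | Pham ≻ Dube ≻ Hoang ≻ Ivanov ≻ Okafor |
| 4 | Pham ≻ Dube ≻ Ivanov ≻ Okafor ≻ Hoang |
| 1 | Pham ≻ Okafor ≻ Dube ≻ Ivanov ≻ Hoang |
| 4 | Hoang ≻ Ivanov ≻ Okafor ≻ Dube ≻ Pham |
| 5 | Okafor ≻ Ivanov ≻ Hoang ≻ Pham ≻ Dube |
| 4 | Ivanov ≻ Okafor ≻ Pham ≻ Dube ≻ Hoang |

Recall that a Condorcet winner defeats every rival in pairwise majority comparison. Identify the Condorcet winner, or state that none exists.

none

Pairwise majorities:
Dube vs Ivanov: Ivanov, 20–11.
Dube vs Okafor: Okafor, 21–10.
Dube vs Pham: Pham, 22–9.
Dube vs Hoang: Hoang, 16–15.
Ivanov vs Okafor: Ivanov, 20–11.
Ivanov vs Pham: Pham, 18–13.
Ivanov vs Hoang: Ivanov wins 21–10.
Okafor–Pham: Okafor 18–13.
Okafor vs Hoang: Okafor wins 26–5.
Pham–Hoang: Pham 22–9.
Every candidate loses at least once (Dube loses to Ivanov; Ivanov loses to Pham; Okafor loses to Ivanov; Pham loses to Okafor; Hoang loses to Ivanov). The majority relation contains the cycle Ivanov beats Okafor beats Pham beats Ivanov, so there is no Condorcet winner.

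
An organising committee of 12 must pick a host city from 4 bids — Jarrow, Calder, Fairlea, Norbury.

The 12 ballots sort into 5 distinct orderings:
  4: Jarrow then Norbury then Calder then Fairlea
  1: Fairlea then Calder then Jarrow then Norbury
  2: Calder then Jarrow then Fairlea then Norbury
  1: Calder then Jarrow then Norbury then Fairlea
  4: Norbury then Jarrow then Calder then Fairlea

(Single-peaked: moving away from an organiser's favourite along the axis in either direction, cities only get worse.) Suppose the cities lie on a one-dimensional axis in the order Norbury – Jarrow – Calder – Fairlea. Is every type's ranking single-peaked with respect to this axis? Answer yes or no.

Axis positions: Norbury=1, Jarrow=2, Calder=3, Fairlea=4.
Type 1 (peak Jarrow at position 2): ranking walks positions 2-1-3-4, expanding outward from the peak — single-peaked.
Type 2 (peak Fairlea at position 4): ranking walks positions 4-3-2-1, expanding outward from the peak — single-peaked.
Type 3 (peak Calder at position 3): ranking walks positions 3-2-4-1, expanding outward from the peak — single-peaked.
Type 4 (peak Calder at position 3): ranking walks positions 3-2-1-4, expanding outward from the peak — single-peaked.
Type 5 (peak Norbury at position 1): ranking walks positions 1-2-3-4, expanding outward from the peak — single-peaked.
Every ranking is single-peaked on this axis.

yes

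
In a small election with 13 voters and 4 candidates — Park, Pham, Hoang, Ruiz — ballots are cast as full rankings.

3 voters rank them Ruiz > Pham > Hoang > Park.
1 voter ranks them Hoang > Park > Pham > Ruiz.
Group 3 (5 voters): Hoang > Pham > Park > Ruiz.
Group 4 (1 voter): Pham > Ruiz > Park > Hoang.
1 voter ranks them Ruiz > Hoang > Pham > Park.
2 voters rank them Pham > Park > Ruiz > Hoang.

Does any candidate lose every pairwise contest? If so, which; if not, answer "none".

none

Head-to-head results (13 voters):
Park–Pham: Pham 12–1.
Park–Hoang: Hoang 10–3.
Park vs Ruiz: 8 to 5, Park.
Pham vs Hoang: Pham is ranked higher on 3+1+2 = 6 ballots, Hoang on 7. Hoang wins 7–6.
Pham vs Ruiz: Pham wins 9–4.
Hoang vs Ruiz: 6 to 7, Ruiz.
Every candidate wins at least one matchup (Park beats Ruiz; Pham beats Park; Hoang beats Park; Ruiz beats Hoang), so there is no Condorcet loser.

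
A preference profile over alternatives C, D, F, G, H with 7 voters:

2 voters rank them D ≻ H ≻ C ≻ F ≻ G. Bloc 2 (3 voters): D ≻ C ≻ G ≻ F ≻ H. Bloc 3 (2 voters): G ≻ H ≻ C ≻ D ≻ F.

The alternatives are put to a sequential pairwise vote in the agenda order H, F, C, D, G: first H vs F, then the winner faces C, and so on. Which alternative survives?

D

Round 1: H vs F — 4–3, H advances.
Round 2: H vs C — 4–3, H advances.
Round 3: H vs D — 2–5, D advances.
Round 4: D vs G — 5–2, D advances.
D survives the agenda.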